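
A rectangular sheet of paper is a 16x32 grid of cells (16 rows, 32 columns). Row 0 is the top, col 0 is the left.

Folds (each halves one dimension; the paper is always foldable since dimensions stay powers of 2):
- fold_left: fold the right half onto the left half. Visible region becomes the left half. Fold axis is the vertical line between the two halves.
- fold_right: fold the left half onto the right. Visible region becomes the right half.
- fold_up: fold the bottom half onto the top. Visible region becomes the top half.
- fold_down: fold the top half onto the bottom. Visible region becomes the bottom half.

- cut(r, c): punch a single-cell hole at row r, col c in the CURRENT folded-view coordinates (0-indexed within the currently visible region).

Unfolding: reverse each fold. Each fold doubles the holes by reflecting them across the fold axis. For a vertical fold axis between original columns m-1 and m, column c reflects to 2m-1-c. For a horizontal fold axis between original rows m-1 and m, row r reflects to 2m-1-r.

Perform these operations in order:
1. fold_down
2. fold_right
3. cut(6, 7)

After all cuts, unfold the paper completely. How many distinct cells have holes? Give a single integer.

Answer: 4

Derivation:
Op 1 fold_down: fold axis h@8; visible region now rows[8,16) x cols[0,32) = 8x32
Op 2 fold_right: fold axis v@16; visible region now rows[8,16) x cols[16,32) = 8x16
Op 3 cut(6, 7): punch at orig (14,23); cuts so far [(14, 23)]; region rows[8,16) x cols[16,32) = 8x16
Unfold 1 (reflect across v@16): 2 holes -> [(14, 8), (14, 23)]
Unfold 2 (reflect across h@8): 4 holes -> [(1, 8), (1, 23), (14, 8), (14, 23)]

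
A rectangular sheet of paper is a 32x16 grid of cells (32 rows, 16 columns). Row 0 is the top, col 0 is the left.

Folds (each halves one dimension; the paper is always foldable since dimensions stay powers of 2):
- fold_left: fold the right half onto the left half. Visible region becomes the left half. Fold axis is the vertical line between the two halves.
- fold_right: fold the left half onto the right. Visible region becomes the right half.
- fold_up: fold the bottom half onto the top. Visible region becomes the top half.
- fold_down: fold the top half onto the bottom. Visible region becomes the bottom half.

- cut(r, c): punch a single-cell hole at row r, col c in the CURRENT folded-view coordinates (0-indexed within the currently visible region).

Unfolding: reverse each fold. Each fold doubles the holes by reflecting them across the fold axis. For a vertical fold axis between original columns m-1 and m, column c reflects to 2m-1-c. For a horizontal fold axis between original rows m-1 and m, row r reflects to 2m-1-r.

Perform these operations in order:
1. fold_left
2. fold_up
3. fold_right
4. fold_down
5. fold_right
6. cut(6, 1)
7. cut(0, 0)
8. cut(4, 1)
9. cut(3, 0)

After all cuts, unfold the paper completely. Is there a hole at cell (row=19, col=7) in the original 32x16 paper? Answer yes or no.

Op 1 fold_left: fold axis v@8; visible region now rows[0,32) x cols[0,8) = 32x8
Op 2 fold_up: fold axis h@16; visible region now rows[0,16) x cols[0,8) = 16x8
Op 3 fold_right: fold axis v@4; visible region now rows[0,16) x cols[4,8) = 16x4
Op 4 fold_down: fold axis h@8; visible region now rows[8,16) x cols[4,8) = 8x4
Op 5 fold_right: fold axis v@6; visible region now rows[8,16) x cols[6,8) = 8x2
Op 6 cut(6, 1): punch at orig (14,7); cuts so far [(14, 7)]; region rows[8,16) x cols[6,8) = 8x2
Op 7 cut(0, 0): punch at orig (8,6); cuts so far [(8, 6), (14, 7)]; region rows[8,16) x cols[6,8) = 8x2
Op 8 cut(4, 1): punch at orig (12,7); cuts so far [(8, 6), (12, 7), (14, 7)]; region rows[8,16) x cols[6,8) = 8x2
Op 9 cut(3, 0): punch at orig (11,6); cuts so far [(8, 6), (11, 6), (12, 7), (14, 7)]; region rows[8,16) x cols[6,8) = 8x2
Unfold 1 (reflect across v@6): 8 holes -> [(8, 5), (8, 6), (11, 5), (11, 6), (12, 4), (12, 7), (14, 4), (14, 7)]
Unfold 2 (reflect across h@8): 16 holes -> [(1, 4), (1, 7), (3, 4), (3, 7), (4, 5), (4, 6), (7, 5), (7, 6), (8, 5), (8, 6), (11, 5), (11, 6), (12, 4), (12, 7), (14, 4), (14, 7)]
Unfold 3 (reflect across v@4): 32 holes -> [(1, 0), (1, 3), (1, 4), (1, 7), (3, 0), (3, 3), (3, 4), (3, 7), (4, 1), (4, 2), (4, 5), (4, 6), (7, 1), (7, 2), (7, 5), (7, 6), (8, 1), (8, 2), (8, 5), (8, 6), (11, 1), (11, 2), (11, 5), (11, 6), (12, 0), (12, 3), (12, 4), (12, 7), (14, 0), (14, 3), (14, 4), (14, 7)]
Unfold 4 (reflect across h@16): 64 holes -> [(1, 0), (1, 3), (1, 4), (1, 7), (3, 0), (3, 3), (3, 4), (3, 7), (4, 1), (4, 2), (4, 5), (4, 6), (7, 1), (7, 2), (7, 5), (7, 6), (8, 1), (8, 2), (8, 5), (8, 6), (11, 1), (11, 2), (11, 5), (11, 6), (12, 0), (12, 3), (12, 4), (12, 7), (14, 0), (14, 3), (14, 4), (14, 7), (17, 0), (17, 3), (17, 4), (17, 7), (19, 0), (19, 3), (19, 4), (19, 7), (20, 1), (20, 2), (20, 5), (20, 6), (23, 1), (23, 2), (23, 5), (23, 6), (24, 1), (24, 2), (24, 5), (24, 6), (27, 1), (27, 2), (27, 5), (27, 6), (28, 0), (28, 3), (28, 4), (28, 7), (30, 0), (30, 3), (30, 4), (30, 7)]
Unfold 5 (reflect across v@8): 128 holes -> [(1, 0), (1, 3), (1, 4), (1, 7), (1, 8), (1, 11), (1, 12), (1, 15), (3, 0), (3, 3), (3, 4), (3, 7), (3, 8), (3, 11), (3, 12), (3, 15), (4, 1), (4, 2), (4, 5), (4, 6), (4, 9), (4, 10), (4, 13), (4, 14), (7, 1), (7, 2), (7, 5), (7, 6), (7, 9), (7, 10), (7, 13), (7, 14), (8, 1), (8, 2), (8, 5), (8, 6), (8, 9), (8, 10), (8, 13), (8, 14), (11, 1), (11, 2), (11, 5), (11, 6), (11, 9), (11, 10), (11, 13), (11, 14), (12, 0), (12, 3), (12, 4), (12, 7), (12, 8), (12, 11), (12, 12), (12, 15), (14, 0), (14, 3), (14, 4), (14, 7), (14, 8), (14, 11), (14, 12), (14, 15), (17, 0), (17, 3), (17, 4), (17, 7), (17, 8), (17, 11), (17, 12), (17, 15), (19, 0), (19, 3), (19, 4), (19, 7), (19, 8), (19, 11), (19, 12), (19, 15), (20, 1), (20, 2), (20, 5), (20, 6), (20, 9), (20, 10), (20, 13), (20, 14), (23, 1), (23, 2), (23, 5), (23, 6), (23, 9), (23, 10), (23, 13), (23, 14), (24, 1), (24, 2), (24, 5), (24, 6), (24, 9), (24, 10), (24, 13), (24, 14), (27, 1), (27, 2), (27, 5), (27, 6), (27, 9), (27, 10), (27, 13), (27, 14), (28, 0), (28, 3), (28, 4), (28, 7), (28, 8), (28, 11), (28, 12), (28, 15), (30, 0), (30, 3), (30, 4), (30, 7), (30, 8), (30, 11), (30, 12), (30, 15)]
Holes: [(1, 0), (1, 3), (1, 4), (1, 7), (1, 8), (1, 11), (1, 12), (1, 15), (3, 0), (3, 3), (3, 4), (3, 7), (3, 8), (3, 11), (3, 12), (3, 15), (4, 1), (4, 2), (4, 5), (4, 6), (4, 9), (4, 10), (4, 13), (4, 14), (7, 1), (7, 2), (7, 5), (7, 6), (7, 9), (7, 10), (7, 13), (7, 14), (8, 1), (8, 2), (8, 5), (8, 6), (8, 9), (8, 10), (8, 13), (8, 14), (11, 1), (11, 2), (11, 5), (11, 6), (11, 9), (11, 10), (11, 13), (11, 14), (12, 0), (12, 3), (12, 4), (12, 7), (12, 8), (12, 11), (12, 12), (12, 15), (14, 0), (14, 3), (14, 4), (14, 7), (14, 8), (14, 11), (14, 12), (14, 15), (17, 0), (17, 3), (17, 4), (17, 7), (17, 8), (17, 11), (17, 12), (17, 15), (19, 0), (19, 3), (19, 4), (19, 7), (19, 8), (19, 11), (19, 12), (19, 15), (20, 1), (20, 2), (20, 5), (20, 6), (20, 9), (20, 10), (20, 13), (20, 14), (23, 1), (23, 2), (23, 5), (23, 6), (23, 9), (23, 10), (23, 13), (23, 14), (24, 1), (24, 2), (24, 5), (24, 6), (24, 9), (24, 10), (24, 13), (24, 14), (27, 1), (27, 2), (27, 5), (27, 6), (27, 9), (27, 10), (27, 13), (27, 14), (28, 0), (28, 3), (28, 4), (28, 7), (28, 8), (28, 11), (28, 12), (28, 15), (30, 0), (30, 3), (30, 4), (30, 7), (30, 8), (30, 11), (30, 12), (30, 15)]

Answer: yes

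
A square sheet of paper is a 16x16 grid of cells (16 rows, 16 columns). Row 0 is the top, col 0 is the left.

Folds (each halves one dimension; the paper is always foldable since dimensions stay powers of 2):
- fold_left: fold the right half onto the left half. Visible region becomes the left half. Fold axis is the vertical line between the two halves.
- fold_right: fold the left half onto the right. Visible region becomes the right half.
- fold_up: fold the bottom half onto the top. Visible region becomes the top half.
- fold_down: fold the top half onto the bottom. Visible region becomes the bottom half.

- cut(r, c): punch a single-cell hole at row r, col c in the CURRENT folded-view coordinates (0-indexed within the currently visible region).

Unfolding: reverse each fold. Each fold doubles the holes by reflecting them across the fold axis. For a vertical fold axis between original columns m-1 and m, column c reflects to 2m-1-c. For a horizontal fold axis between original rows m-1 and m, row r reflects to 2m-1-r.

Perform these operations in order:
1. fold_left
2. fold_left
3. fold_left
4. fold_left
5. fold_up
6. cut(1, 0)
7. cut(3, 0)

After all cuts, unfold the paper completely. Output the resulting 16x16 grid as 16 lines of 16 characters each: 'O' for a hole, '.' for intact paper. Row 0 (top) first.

Op 1 fold_left: fold axis v@8; visible region now rows[0,16) x cols[0,8) = 16x8
Op 2 fold_left: fold axis v@4; visible region now rows[0,16) x cols[0,4) = 16x4
Op 3 fold_left: fold axis v@2; visible region now rows[0,16) x cols[0,2) = 16x2
Op 4 fold_left: fold axis v@1; visible region now rows[0,16) x cols[0,1) = 16x1
Op 5 fold_up: fold axis h@8; visible region now rows[0,8) x cols[0,1) = 8x1
Op 6 cut(1, 0): punch at orig (1,0); cuts so far [(1, 0)]; region rows[0,8) x cols[0,1) = 8x1
Op 7 cut(3, 0): punch at orig (3,0); cuts so far [(1, 0), (3, 0)]; region rows[0,8) x cols[0,1) = 8x1
Unfold 1 (reflect across h@8): 4 holes -> [(1, 0), (3, 0), (12, 0), (14, 0)]
Unfold 2 (reflect across v@1): 8 holes -> [(1, 0), (1, 1), (3, 0), (3, 1), (12, 0), (12, 1), (14, 0), (14, 1)]
Unfold 3 (reflect across v@2): 16 holes -> [(1, 0), (1, 1), (1, 2), (1, 3), (3, 0), (3, 1), (3, 2), (3, 3), (12, 0), (12, 1), (12, 2), (12, 3), (14, 0), (14, 1), (14, 2), (14, 3)]
Unfold 4 (reflect across v@4): 32 holes -> [(1, 0), (1, 1), (1, 2), (1, 3), (1, 4), (1, 5), (1, 6), (1, 7), (3, 0), (3, 1), (3, 2), (3, 3), (3, 4), (3, 5), (3, 6), (3, 7), (12, 0), (12, 1), (12, 2), (12, 3), (12, 4), (12, 5), (12, 6), (12, 7), (14, 0), (14, 1), (14, 2), (14, 3), (14, 4), (14, 5), (14, 6), (14, 7)]
Unfold 5 (reflect across v@8): 64 holes -> [(1, 0), (1, 1), (1, 2), (1, 3), (1, 4), (1, 5), (1, 6), (1, 7), (1, 8), (1, 9), (1, 10), (1, 11), (1, 12), (1, 13), (1, 14), (1, 15), (3, 0), (3, 1), (3, 2), (3, 3), (3, 4), (3, 5), (3, 6), (3, 7), (3, 8), (3, 9), (3, 10), (3, 11), (3, 12), (3, 13), (3, 14), (3, 15), (12, 0), (12, 1), (12, 2), (12, 3), (12, 4), (12, 5), (12, 6), (12, 7), (12, 8), (12, 9), (12, 10), (12, 11), (12, 12), (12, 13), (12, 14), (12, 15), (14, 0), (14, 1), (14, 2), (14, 3), (14, 4), (14, 5), (14, 6), (14, 7), (14, 8), (14, 9), (14, 10), (14, 11), (14, 12), (14, 13), (14, 14), (14, 15)]

Answer: ................
OOOOOOOOOOOOOOOO
................
OOOOOOOOOOOOOOOO
................
................
................
................
................
................
................
................
OOOOOOOOOOOOOOOO
................
OOOOOOOOOOOOOOOO
................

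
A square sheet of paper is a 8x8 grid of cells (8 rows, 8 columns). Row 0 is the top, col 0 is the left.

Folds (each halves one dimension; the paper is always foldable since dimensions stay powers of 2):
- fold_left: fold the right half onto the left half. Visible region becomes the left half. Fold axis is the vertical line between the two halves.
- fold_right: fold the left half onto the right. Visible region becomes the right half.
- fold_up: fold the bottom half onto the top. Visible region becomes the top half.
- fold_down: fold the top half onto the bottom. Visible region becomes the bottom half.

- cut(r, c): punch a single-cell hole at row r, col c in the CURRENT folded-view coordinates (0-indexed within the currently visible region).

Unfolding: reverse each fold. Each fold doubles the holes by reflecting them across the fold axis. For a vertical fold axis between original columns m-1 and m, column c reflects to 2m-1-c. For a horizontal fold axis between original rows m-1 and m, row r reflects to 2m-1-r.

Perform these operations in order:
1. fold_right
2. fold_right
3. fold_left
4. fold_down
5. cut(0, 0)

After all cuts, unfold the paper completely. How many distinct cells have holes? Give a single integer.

Answer: 16

Derivation:
Op 1 fold_right: fold axis v@4; visible region now rows[0,8) x cols[4,8) = 8x4
Op 2 fold_right: fold axis v@6; visible region now rows[0,8) x cols[6,8) = 8x2
Op 3 fold_left: fold axis v@7; visible region now rows[0,8) x cols[6,7) = 8x1
Op 4 fold_down: fold axis h@4; visible region now rows[4,8) x cols[6,7) = 4x1
Op 5 cut(0, 0): punch at orig (4,6); cuts so far [(4, 6)]; region rows[4,8) x cols[6,7) = 4x1
Unfold 1 (reflect across h@4): 2 holes -> [(3, 6), (4, 6)]
Unfold 2 (reflect across v@7): 4 holes -> [(3, 6), (3, 7), (4, 6), (4, 7)]
Unfold 3 (reflect across v@6): 8 holes -> [(3, 4), (3, 5), (3, 6), (3, 7), (4, 4), (4, 5), (4, 6), (4, 7)]
Unfold 4 (reflect across v@4): 16 holes -> [(3, 0), (3, 1), (3, 2), (3, 3), (3, 4), (3, 5), (3, 6), (3, 7), (4, 0), (4, 1), (4, 2), (4, 3), (4, 4), (4, 5), (4, 6), (4, 7)]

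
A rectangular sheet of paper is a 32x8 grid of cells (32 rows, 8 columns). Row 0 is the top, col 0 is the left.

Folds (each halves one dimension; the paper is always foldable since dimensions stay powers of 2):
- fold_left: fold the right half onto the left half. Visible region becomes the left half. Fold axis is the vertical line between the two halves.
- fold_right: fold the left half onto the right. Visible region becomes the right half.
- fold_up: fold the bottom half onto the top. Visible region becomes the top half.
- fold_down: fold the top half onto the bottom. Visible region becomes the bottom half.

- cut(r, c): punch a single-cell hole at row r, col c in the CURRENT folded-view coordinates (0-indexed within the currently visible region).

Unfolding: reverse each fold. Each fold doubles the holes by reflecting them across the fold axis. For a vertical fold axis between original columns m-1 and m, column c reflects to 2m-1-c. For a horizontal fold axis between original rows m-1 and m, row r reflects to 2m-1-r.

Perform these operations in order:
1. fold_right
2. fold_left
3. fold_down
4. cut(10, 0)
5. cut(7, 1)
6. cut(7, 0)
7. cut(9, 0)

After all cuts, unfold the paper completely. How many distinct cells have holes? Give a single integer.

Op 1 fold_right: fold axis v@4; visible region now rows[0,32) x cols[4,8) = 32x4
Op 2 fold_left: fold axis v@6; visible region now rows[0,32) x cols[4,6) = 32x2
Op 3 fold_down: fold axis h@16; visible region now rows[16,32) x cols[4,6) = 16x2
Op 4 cut(10, 0): punch at orig (26,4); cuts so far [(26, 4)]; region rows[16,32) x cols[4,6) = 16x2
Op 5 cut(7, 1): punch at orig (23,5); cuts so far [(23, 5), (26, 4)]; region rows[16,32) x cols[4,6) = 16x2
Op 6 cut(7, 0): punch at orig (23,4); cuts so far [(23, 4), (23, 5), (26, 4)]; region rows[16,32) x cols[4,6) = 16x2
Op 7 cut(9, 0): punch at orig (25,4); cuts so far [(23, 4), (23, 5), (25, 4), (26, 4)]; region rows[16,32) x cols[4,6) = 16x2
Unfold 1 (reflect across h@16): 8 holes -> [(5, 4), (6, 4), (8, 4), (8, 5), (23, 4), (23, 5), (25, 4), (26, 4)]
Unfold 2 (reflect across v@6): 16 holes -> [(5, 4), (5, 7), (6, 4), (6, 7), (8, 4), (8, 5), (8, 6), (8, 7), (23, 4), (23, 5), (23, 6), (23, 7), (25, 4), (25, 7), (26, 4), (26, 7)]
Unfold 3 (reflect across v@4): 32 holes -> [(5, 0), (5, 3), (5, 4), (5, 7), (6, 0), (6, 3), (6, 4), (6, 7), (8, 0), (8, 1), (8, 2), (8, 3), (8, 4), (8, 5), (8, 6), (8, 7), (23, 0), (23, 1), (23, 2), (23, 3), (23, 4), (23, 5), (23, 6), (23, 7), (25, 0), (25, 3), (25, 4), (25, 7), (26, 0), (26, 3), (26, 4), (26, 7)]

Answer: 32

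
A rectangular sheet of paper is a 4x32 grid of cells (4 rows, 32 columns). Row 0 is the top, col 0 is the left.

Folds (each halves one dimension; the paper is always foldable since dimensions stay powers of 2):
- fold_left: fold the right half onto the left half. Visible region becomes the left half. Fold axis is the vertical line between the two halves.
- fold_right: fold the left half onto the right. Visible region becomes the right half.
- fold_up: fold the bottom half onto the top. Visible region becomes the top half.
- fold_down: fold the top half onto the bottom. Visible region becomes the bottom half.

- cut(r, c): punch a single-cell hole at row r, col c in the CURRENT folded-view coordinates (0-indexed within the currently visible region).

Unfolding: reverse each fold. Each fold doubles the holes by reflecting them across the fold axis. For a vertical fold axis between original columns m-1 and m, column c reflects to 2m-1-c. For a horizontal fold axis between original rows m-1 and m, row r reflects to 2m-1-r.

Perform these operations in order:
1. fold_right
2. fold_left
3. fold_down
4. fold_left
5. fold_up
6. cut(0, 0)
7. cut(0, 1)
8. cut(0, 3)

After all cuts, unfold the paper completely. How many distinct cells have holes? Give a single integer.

Answer: 96

Derivation:
Op 1 fold_right: fold axis v@16; visible region now rows[0,4) x cols[16,32) = 4x16
Op 2 fold_left: fold axis v@24; visible region now rows[0,4) x cols[16,24) = 4x8
Op 3 fold_down: fold axis h@2; visible region now rows[2,4) x cols[16,24) = 2x8
Op 4 fold_left: fold axis v@20; visible region now rows[2,4) x cols[16,20) = 2x4
Op 5 fold_up: fold axis h@3; visible region now rows[2,3) x cols[16,20) = 1x4
Op 6 cut(0, 0): punch at orig (2,16); cuts so far [(2, 16)]; region rows[2,3) x cols[16,20) = 1x4
Op 7 cut(0, 1): punch at orig (2,17); cuts so far [(2, 16), (2, 17)]; region rows[2,3) x cols[16,20) = 1x4
Op 8 cut(0, 3): punch at orig (2,19); cuts so far [(2, 16), (2, 17), (2, 19)]; region rows[2,3) x cols[16,20) = 1x4
Unfold 1 (reflect across h@3): 6 holes -> [(2, 16), (2, 17), (2, 19), (3, 16), (3, 17), (3, 19)]
Unfold 2 (reflect across v@20): 12 holes -> [(2, 16), (2, 17), (2, 19), (2, 20), (2, 22), (2, 23), (3, 16), (3, 17), (3, 19), (3, 20), (3, 22), (3, 23)]
Unfold 3 (reflect across h@2): 24 holes -> [(0, 16), (0, 17), (0, 19), (0, 20), (0, 22), (0, 23), (1, 16), (1, 17), (1, 19), (1, 20), (1, 22), (1, 23), (2, 16), (2, 17), (2, 19), (2, 20), (2, 22), (2, 23), (3, 16), (3, 17), (3, 19), (3, 20), (3, 22), (3, 23)]
Unfold 4 (reflect across v@24): 48 holes -> [(0, 16), (0, 17), (0, 19), (0, 20), (0, 22), (0, 23), (0, 24), (0, 25), (0, 27), (0, 28), (0, 30), (0, 31), (1, 16), (1, 17), (1, 19), (1, 20), (1, 22), (1, 23), (1, 24), (1, 25), (1, 27), (1, 28), (1, 30), (1, 31), (2, 16), (2, 17), (2, 19), (2, 20), (2, 22), (2, 23), (2, 24), (2, 25), (2, 27), (2, 28), (2, 30), (2, 31), (3, 16), (3, 17), (3, 19), (3, 20), (3, 22), (3, 23), (3, 24), (3, 25), (3, 27), (3, 28), (3, 30), (3, 31)]
Unfold 5 (reflect across v@16): 96 holes -> [(0, 0), (0, 1), (0, 3), (0, 4), (0, 6), (0, 7), (0, 8), (0, 9), (0, 11), (0, 12), (0, 14), (0, 15), (0, 16), (0, 17), (0, 19), (0, 20), (0, 22), (0, 23), (0, 24), (0, 25), (0, 27), (0, 28), (0, 30), (0, 31), (1, 0), (1, 1), (1, 3), (1, 4), (1, 6), (1, 7), (1, 8), (1, 9), (1, 11), (1, 12), (1, 14), (1, 15), (1, 16), (1, 17), (1, 19), (1, 20), (1, 22), (1, 23), (1, 24), (1, 25), (1, 27), (1, 28), (1, 30), (1, 31), (2, 0), (2, 1), (2, 3), (2, 4), (2, 6), (2, 7), (2, 8), (2, 9), (2, 11), (2, 12), (2, 14), (2, 15), (2, 16), (2, 17), (2, 19), (2, 20), (2, 22), (2, 23), (2, 24), (2, 25), (2, 27), (2, 28), (2, 30), (2, 31), (3, 0), (3, 1), (3, 3), (3, 4), (3, 6), (3, 7), (3, 8), (3, 9), (3, 11), (3, 12), (3, 14), (3, 15), (3, 16), (3, 17), (3, 19), (3, 20), (3, 22), (3, 23), (3, 24), (3, 25), (3, 27), (3, 28), (3, 30), (3, 31)]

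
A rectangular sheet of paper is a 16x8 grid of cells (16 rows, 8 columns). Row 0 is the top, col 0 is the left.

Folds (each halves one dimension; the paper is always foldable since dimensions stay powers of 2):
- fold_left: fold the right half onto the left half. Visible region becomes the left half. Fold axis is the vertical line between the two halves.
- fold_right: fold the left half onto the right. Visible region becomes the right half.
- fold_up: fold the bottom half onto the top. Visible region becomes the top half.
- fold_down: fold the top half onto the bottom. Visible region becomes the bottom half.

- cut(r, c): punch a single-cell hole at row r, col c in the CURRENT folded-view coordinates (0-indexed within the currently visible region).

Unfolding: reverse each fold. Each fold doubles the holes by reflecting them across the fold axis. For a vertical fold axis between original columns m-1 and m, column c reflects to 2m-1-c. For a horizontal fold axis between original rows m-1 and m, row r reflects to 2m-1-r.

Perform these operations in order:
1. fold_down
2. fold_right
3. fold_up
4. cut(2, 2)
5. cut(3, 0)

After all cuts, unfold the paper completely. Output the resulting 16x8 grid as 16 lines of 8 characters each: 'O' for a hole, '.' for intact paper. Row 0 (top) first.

Answer: ........
........
.O....O.
...OO...
...OO...
.O....O.
........
........
........
........
.O....O.
...OO...
...OO...
.O....O.
........
........

Derivation:
Op 1 fold_down: fold axis h@8; visible region now rows[8,16) x cols[0,8) = 8x8
Op 2 fold_right: fold axis v@4; visible region now rows[8,16) x cols[4,8) = 8x4
Op 3 fold_up: fold axis h@12; visible region now rows[8,12) x cols[4,8) = 4x4
Op 4 cut(2, 2): punch at orig (10,6); cuts so far [(10, 6)]; region rows[8,12) x cols[4,8) = 4x4
Op 5 cut(3, 0): punch at orig (11,4); cuts so far [(10, 6), (11, 4)]; region rows[8,12) x cols[4,8) = 4x4
Unfold 1 (reflect across h@12): 4 holes -> [(10, 6), (11, 4), (12, 4), (13, 6)]
Unfold 2 (reflect across v@4): 8 holes -> [(10, 1), (10, 6), (11, 3), (11, 4), (12, 3), (12, 4), (13, 1), (13, 6)]
Unfold 3 (reflect across h@8): 16 holes -> [(2, 1), (2, 6), (3, 3), (3, 4), (4, 3), (4, 4), (5, 1), (5, 6), (10, 1), (10, 6), (11, 3), (11, 4), (12, 3), (12, 4), (13, 1), (13, 6)]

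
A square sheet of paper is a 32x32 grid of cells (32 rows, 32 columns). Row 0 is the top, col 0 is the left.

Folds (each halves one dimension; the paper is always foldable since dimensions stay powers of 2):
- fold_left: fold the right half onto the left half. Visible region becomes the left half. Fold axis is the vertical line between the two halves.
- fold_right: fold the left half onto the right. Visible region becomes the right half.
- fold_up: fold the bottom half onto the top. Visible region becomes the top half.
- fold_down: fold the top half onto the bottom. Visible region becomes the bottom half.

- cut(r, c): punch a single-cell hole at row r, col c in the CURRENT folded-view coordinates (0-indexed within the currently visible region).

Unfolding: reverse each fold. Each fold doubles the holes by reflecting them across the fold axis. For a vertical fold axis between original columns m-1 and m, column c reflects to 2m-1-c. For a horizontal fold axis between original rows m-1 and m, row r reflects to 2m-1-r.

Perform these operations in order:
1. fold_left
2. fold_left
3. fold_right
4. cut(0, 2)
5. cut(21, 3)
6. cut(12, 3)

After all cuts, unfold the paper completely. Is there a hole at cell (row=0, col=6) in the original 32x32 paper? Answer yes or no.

Answer: yes

Derivation:
Op 1 fold_left: fold axis v@16; visible region now rows[0,32) x cols[0,16) = 32x16
Op 2 fold_left: fold axis v@8; visible region now rows[0,32) x cols[0,8) = 32x8
Op 3 fold_right: fold axis v@4; visible region now rows[0,32) x cols[4,8) = 32x4
Op 4 cut(0, 2): punch at orig (0,6); cuts so far [(0, 6)]; region rows[0,32) x cols[4,8) = 32x4
Op 5 cut(21, 3): punch at orig (21,7); cuts so far [(0, 6), (21, 7)]; region rows[0,32) x cols[4,8) = 32x4
Op 6 cut(12, 3): punch at orig (12,7); cuts so far [(0, 6), (12, 7), (21, 7)]; region rows[0,32) x cols[4,8) = 32x4
Unfold 1 (reflect across v@4): 6 holes -> [(0, 1), (0, 6), (12, 0), (12, 7), (21, 0), (21, 7)]
Unfold 2 (reflect across v@8): 12 holes -> [(0, 1), (0, 6), (0, 9), (0, 14), (12, 0), (12, 7), (12, 8), (12, 15), (21, 0), (21, 7), (21, 8), (21, 15)]
Unfold 3 (reflect across v@16): 24 holes -> [(0, 1), (0, 6), (0, 9), (0, 14), (0, 17), (0, 22), (0, 25), (0, 30), (12, 0), (12, 7), (12, 8), (12, 15), (12, 16), (12, 23), (12, 24), (12, 31), (21, 0), (21, 7), (21, 8), (21, 15), (21, 16), (21, 23), (21, 24), (21, 31)]
Holes: [(0, 1), (0, 6), (0, 9), (0, 14), (0, 17), (0, 22), (0, 25), (0, 30), (12, 0), (12, 7), (12, 8), (12, 15), (12, 16), (12, 23), (12, 24), (12, 31), (21, 0), (21, 7), (21, 8), (21, 15), (21, 16), (21, 23), (21, 24), (21, 31)]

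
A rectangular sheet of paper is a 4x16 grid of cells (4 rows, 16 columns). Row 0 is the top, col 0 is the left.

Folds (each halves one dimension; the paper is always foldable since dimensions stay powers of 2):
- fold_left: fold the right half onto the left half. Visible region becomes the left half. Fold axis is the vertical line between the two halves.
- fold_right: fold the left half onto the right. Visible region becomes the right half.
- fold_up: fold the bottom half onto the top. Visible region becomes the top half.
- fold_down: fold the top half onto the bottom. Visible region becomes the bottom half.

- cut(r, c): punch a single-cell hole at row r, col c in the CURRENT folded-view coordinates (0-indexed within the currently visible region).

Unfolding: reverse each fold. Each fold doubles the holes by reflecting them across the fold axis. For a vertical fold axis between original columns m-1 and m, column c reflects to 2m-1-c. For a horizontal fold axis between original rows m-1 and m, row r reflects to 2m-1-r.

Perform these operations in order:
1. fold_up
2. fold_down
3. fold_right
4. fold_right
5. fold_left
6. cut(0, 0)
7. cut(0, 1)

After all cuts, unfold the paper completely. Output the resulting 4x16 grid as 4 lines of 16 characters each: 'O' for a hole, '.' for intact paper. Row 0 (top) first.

Op 1 fold_up: fold axis h@2; visible region now rows[0,2) x cols[0,16) = 2x16
Op 2 fold_down: fold axis h@1; visible region now rows[1,2) x cols[0,16) = 1x16
Op 3 fold_right: fold axis v@8; visible region now rows[1,2) x cols[8,16) = 1x8
Op 4 fold_right: fold axis v@12; visible region now rows[1,2) x cols[12,16) = 1x4
Op 5 fold_left: fold axis v@14; visible region now rows[1,2) x cols[12,14) = 1x2
Op 6 cut(0, 0): punch at orig (1,12); cuts so far [(1, 12)]; region rows[1,2) x cols[12,14) = 1x2
Op 7 cut(0, 1): punch at orig (1,13); cuts so far [(1, 12), (1, 13)]; region rows[1,2) x cols[12,14) = 1x2
Unfold 1 (reflect across v@14): 4 holes -> [(1, 12), (1, 13), (1, 14), (1, 15)]
Unfold 2 (reflect across v@12): 8 holes -> [(1, 8), (1, 9), (1, 10), (1, 11), (1, 12), (1, 13), (1, 14), (1, 15)]
Unfold 3 (reflect across v@8): 16 holes -> [(1, 0), (1, 1), (1, 2), (1, 3), (1, 4), (1, 5), (1, 6), (1, 7), (1, 8), (1, 9), (1, 10), (1, 11), (1, 12), (1, 13), (1, 14), (1, 15)]
Unfold 4 (reflect across h@1): 32 holes -> [(0, 0), (0, 1), (0, 2), (0, 3), (0, 4), (0, 5), (0, 6), (0, 7), (0, 8), (0, 9), (0, 10), (0, 11), (0, 12), (0, 13), (0, 14), (0, 15), (1, 0), (1, 1), (1, 2), (1, 3), (1, 4), (1, 5), (1, 6), (1, 7), (1, 8), (1, 9), (1, 10), (1, 11), (1, 12), (1, 13), (1, 14), (1, 15)]
Unfold 5 (reflect across h@2): 64 holes -> [(0, 0), (0, 1), (0, 2), (0, 3), (0, 4), (0, 5), (0, 6), (0, 7), (0, 8), (0, 9), (0, 10), (0, 11), (0, 12), (0, 13), (0, 14), (0, 15), (1, 0), (1, 1), (1, 2), (1, 3), (1, 4), (1, 5), (1, 6), (1, 7), (1, 8), (1, 9), (1, 10), (1, 11), (1, 12), (1, 13), (1, 14), (1, 15), (2, 0), (2, 1), (2, 2), (2, 3), (2, 4), (2, 5), (2, 6), (2, 7), (2, 8), (2, 9), (2, 10), (2, 11), (2, 12), (2, 13), (2, 14), (2, 15), (3, 0), (3, 1), (3, 2), (3, 3), (3, 4), (3, 5), (3, 6), (3, 7), (3, 8), (3, 9), (3, 10), (3, 11), (3, 12), (3, 13), (3, 14), (3, 15)]

Answer: OOOOOOOOOOOOOOOO
OOOOOOOOOOOOOOOO
OOOOOOOOOOOOOOOO
OOOOOOOOOOOOOOOO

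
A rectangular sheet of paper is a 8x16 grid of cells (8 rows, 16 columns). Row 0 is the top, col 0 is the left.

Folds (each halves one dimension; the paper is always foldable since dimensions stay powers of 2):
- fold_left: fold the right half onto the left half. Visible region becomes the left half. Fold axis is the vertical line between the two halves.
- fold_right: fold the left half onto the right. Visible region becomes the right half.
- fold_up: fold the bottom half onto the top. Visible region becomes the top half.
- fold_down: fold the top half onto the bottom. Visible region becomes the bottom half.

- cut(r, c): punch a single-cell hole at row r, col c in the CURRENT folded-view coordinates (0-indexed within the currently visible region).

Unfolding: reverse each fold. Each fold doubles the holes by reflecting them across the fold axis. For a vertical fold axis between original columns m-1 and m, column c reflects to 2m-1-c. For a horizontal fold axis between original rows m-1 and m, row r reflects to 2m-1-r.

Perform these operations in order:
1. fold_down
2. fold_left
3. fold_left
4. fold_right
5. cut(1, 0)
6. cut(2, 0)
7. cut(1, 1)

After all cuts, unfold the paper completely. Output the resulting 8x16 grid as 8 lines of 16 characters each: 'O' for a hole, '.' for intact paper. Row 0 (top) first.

Op 1 fold_down: fold axis h@4; visible region now rows[4,8) x cols[0,16) = 4x16
Op 2 fold_left: fold axis v@8; visible region now rows[4,8) x cols[0,8) = 4x8
Op 3 fold_left: fold axis v@4; visible region now rows[4,8) x cols[0,4) = 4x4
Op 4 fold_right: fold axis v@2; visible region now rows[4,8) x cols[2,4) = 4x2
Op 5 cut(1, 0): punch at orig (5,2); cuts so far [(5, 2)]; region rows[4,8) x cols[2,4) = 4x2
Op 6 cut(2, 0): punch at orig (6,2); cuts so far [(5, 2), (6, 2)]; region rows[4,8) x cols[2,4) = 4x2
Op 7 cut(1, 1): punch at orig (5,3); cuts so far [(5, 2), (5, 3), (6, 2)]; region rows[4,8) x cols[2,4) = 4x2
Unfold 1 (reflect across v@2): 6 holes -> [(5, 0), (5, 1), (5, 2), (5, 3), (6, 1), (6, 2)]
Unfold 2 (reflect across v@4): 12 holes -> [(5, 0), (5, 1), (5, 2), (5, 3), (5, 4), (5, 5), (5, 6), (5, 7), (6, 1), (6, 2), (6, 5), (6, 6)]
Unfold 3 (reflect across v@8): 24 holes -> [(5, 0), (5, 1), (5, 2), (5, 3), (5, 4), (5, 5), (5, 6), (5, 7), (5, 8), (5, 9), (5, 10), (5, 11), (5, 12), (5, 13), (5, 14), (5, 15), (6, 1), (6, 2), (6, 5), (6, 6), (6, 9), (6, 10), (6, 13), (6, 14)]
Unfold 4 (reflect across h@4): 48 holes -> [(1, 1), (1, 2), (1, 5), (1, 6), (1, 9), (1, 10), (1, 13), (1, 14), (2, 0), (2, 1), (2, 2), (2, 3), (2, 4), (2, 5), (2, 6), (2, 7), (2, 8), (2, 9), (2, 10), (2, 11), (2, 12), (2, 13), (2, 14), (2, 15), (5, 0), (5, 1), (5, 2), (5, 3), (5, 4), (5, 5), (5, 6), (5, 7), (5, 8), (5, 9), (5, 10), (5, 11), (5, 12), (5, 13), (5, 14), (5, 15), (6, 1), (6, 2), (6, 5), (6, 6), (6, 9), (6, 10), (6, 13), (6, 14)]

Answer: ................
.OO..OO..OO..OO.
OOOOOOOOOOOOOOOO
................
................
OOOOOOOOOOOOOOOO
.OO..OO..OO..OO.
................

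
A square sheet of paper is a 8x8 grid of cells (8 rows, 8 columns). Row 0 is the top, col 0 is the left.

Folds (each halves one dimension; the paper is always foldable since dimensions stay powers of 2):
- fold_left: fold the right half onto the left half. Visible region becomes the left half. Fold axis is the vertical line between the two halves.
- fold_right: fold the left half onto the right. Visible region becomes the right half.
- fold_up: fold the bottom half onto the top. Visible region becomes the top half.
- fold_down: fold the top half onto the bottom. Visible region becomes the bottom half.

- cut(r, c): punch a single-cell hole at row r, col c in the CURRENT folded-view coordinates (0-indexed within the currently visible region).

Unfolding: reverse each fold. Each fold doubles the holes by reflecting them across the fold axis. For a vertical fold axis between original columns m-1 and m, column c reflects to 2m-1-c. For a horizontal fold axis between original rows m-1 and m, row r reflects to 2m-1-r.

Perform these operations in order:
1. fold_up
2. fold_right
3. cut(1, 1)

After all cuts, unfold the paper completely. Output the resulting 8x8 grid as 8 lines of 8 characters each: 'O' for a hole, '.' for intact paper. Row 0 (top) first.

Op 1 fold_up: fold axis h@4; visible region now rows[0,4) x cols[0,8) = 4x8
Op 2 fold_right: fold axis v@4; visible region now rows[0,4) x cols[4,8) = 4x4
Op 3 cut(1, 1): punch at orig (1,5); cuts so far [(1, 5)]; region rows[0,4) x cols[4,8) = 4x4
Unfold 1 (reflect across v@4): 2 holes -> [(1, 2), (1, 5)]
Unfold 2 (reflect across h@4): 4 holes -> [(1, 2), (1, 5), (6, 2), (6, 5)]

Answer: ........
..O..O..
........
........
........
........
..O..O..
........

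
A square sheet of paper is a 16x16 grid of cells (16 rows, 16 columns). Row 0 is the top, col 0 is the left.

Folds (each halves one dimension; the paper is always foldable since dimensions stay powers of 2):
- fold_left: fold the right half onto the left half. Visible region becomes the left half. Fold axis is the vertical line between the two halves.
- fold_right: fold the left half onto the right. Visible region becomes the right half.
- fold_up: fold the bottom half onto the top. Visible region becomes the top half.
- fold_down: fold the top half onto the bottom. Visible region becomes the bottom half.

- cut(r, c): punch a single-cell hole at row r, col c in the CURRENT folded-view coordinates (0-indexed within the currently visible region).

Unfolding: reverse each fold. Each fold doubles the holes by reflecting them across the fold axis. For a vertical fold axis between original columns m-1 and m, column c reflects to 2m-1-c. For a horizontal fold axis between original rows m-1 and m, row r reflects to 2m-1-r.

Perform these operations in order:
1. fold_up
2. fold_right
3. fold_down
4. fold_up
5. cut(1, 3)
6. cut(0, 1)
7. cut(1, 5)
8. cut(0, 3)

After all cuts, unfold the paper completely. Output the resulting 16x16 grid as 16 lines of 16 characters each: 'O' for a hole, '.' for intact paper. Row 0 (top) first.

Answer: ....O.O..O.O....
..O.O......O.O..
..O.O......O.O..
....O.O..O.O....
....O.O..O.O....
..O.O......O.O..
..O.O......O.O..
....O.O..O.O....
....O.O..O.O....
..O.O......O.O..
..O.O......O.O..
....O.O..O.O....
....O.O..O.O....
..O.O......O.O..
..O.O......O.O..
....O.O..O.O....

Derivation:
Op 1 fold_up: fold axis h@8; visible region now rows[0,8) x cols[0,16) = 8x16
Op 2 fold_right: fold axis v@8; visible region now rows[0,8) x cols[8,16) = 8x8
Op 3 fold_down: fold axis h@4; visible region now rows[4,8) x cols[8,16) = 4x8
Op 4 fold_up: fold axis h@6; visible region now rows[4,6) x cols[8,16) = 2x8
Op 5 cut(1, 3): punch at orig (5,11); cuts so far [(5, 11)]; region rows[4,6) x cols[8,16) = 2x8
Op 6 cut(0, 1): punch at orig (4,9); cuts so far [(4, 9), (5, 11)]; region rows[4,6) x cols[8,16) = 2x8
Op 7 cut(1, 5): punch at orig (5,13); cuts so far [(4, 9), (5, 11), (5, 13)]; region rows[4,6) x cols[8,16) = 2x8
Op 8 cut(0, 3): punch at orig (4,11); cuts so far [(4, 9), (4, 11), (5, 11), (5, 13)]; region rows[4,6) x cols[8,16) = 2x8
Unfold 1 (reflect across h@6): 8 holes -> [(4, 9), (4, 11), (5, 11), (5, 13), (6, 11), (6, 13), (7, 9), (7, 11)]
Unfold 2 (reflect across h@4): 16 holes -> [(0, 9), (0, 11), (1, 11), (1, 13), (2, 11), (2, 13), (3, 9), (3, 11), (4, 9), (4, 11), (5, 11), (5, 13), (6, 11), (6, 13), (7, 9), (7, 11)]
Unfold 3 (reflect across v@8): 32 holes -> [(0, 4), (0, 6), (0, 9), (0, 11), (1, 2), (1, 4), (1, 11), (1, 13), (2, 2), (2, 4), (2, 11), (2, 13), (3, 4), (3, 6), (3, 9), (3, 11), (4, 4), (4, 6), (4, 9), (4, 11), (5, 2), (5, 4), (5, 11), (5, 13), (6, 2), (6, 4), (6, 11), (6, 13), (7, 4), (7, 6), (7, 9), (7, 11)]
Unfold 4 (reflect across h@8): 64 holes -> [(0, 4), (0, 6), (0, 9), (0, 11), (1, 2), (1, 4), (1, 11), (1, 13), (2, 2), (2, 4), (2, 11), (2, 13), (3, 4), (3, 6), (3, 9), (3, 11), (4, 4), (4, 6), (4, 9), (4, 11), (5, 2), (5, 4), (5, 11), (5, 13), (6, 2), (6, 4), (6, 11), (6, 13), (7, 4), (7, 6), (7, 9), (7, 11), (8, 4), (8, 6), (8, 9), (8, 11), (9, 2), (9, 4), (9, 11), (9, 13), (10, 2), (10, 4), (10, 11), (10, 13), (11, 4), (11, 6), (11, 9), (11, 11), (12, 4), (12, 6), (12, 9), (12, 11), (13, 2), (13, 4), (13, 11), (13, 13), (14, 2), (14, 4), (14, 11), (14, 13), (15, 4), (15, 6), (15, 9), (15, 11)]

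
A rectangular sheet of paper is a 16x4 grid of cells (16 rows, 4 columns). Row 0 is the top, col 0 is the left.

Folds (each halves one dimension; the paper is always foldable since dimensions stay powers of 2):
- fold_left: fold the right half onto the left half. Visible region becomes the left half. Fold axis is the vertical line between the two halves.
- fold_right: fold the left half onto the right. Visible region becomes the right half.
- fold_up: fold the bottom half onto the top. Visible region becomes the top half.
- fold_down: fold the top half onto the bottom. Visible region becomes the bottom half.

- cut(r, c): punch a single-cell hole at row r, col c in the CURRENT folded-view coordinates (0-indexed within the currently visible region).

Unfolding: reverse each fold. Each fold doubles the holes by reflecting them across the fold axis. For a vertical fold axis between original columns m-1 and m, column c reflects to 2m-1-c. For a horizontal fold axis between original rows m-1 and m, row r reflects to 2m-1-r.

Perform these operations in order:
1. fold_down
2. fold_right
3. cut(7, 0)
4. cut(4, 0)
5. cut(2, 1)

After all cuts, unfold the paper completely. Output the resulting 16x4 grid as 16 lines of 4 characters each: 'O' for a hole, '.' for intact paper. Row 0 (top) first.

Answer: .OO.
....
....
.OO.
....
O..O
....
....
....
....
O..O
....
.OO.
....
....
.OO.

Derivation:
Op 1 fold_down: fold axis h@8; visible region now rows[8,16) x cols[0,4) = 8x4
Op 2 fold_right: fold axis v@2; visible region now rows[8,16) x cols[2,4) = 8x2
Op 3 cut(7, 0): punch at orig (15,2); cuts so far [(15, 2)]; region rows[8,16) x cols[2,4) = 8x2
Op 4 cut(4, 0): punch at orig (12,2); cuts so far [(12, 2), (15, 2)]; region rows[8,16) x cols[2,4) = 8x2
Op 5 cut(2, 1): punch at orig (10,3); cuts so far [(10, 3), (12, 2), (15, 2)]; region rows[8,16) x cols[2,4) = 8x2
Unfold 1 (reflect across v@2): 6 holes -> [(10, 0), (10, 3), (12, 1), (12, 2), (15, 1), (15, 2)]
Unfold 2 (reflect across h@8): 12 holes -> [(0, 1), (0, 2), (3, 1), (3, 2), (5, 0), (5, 3), (10, 0), (10, 3), (12, 1), (12, 2), (15, 1), (15, 2)]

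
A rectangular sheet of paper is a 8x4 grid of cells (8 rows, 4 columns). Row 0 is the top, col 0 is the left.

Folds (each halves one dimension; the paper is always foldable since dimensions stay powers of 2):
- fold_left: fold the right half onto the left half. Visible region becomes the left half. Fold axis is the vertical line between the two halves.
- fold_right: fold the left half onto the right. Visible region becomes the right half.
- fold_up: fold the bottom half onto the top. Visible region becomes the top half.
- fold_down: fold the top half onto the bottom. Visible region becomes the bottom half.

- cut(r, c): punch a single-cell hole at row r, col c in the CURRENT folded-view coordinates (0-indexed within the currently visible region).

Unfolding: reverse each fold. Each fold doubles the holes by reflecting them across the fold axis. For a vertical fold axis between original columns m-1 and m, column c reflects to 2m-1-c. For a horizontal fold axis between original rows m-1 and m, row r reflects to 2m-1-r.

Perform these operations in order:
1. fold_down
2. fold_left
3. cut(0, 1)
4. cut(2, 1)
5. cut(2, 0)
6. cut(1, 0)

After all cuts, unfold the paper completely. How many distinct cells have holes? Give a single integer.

Op 1 fold_down: fold axis h@4; visible region now rows[4,8) x cols[0,4) = 4x4
Op 2 fold_left: fold axis v@2; visible region now rows[4,8) x cols[0,2) = 4x2
Op 3 cut(0, 1): punch at orig (4,1); cuts so far [(4, 1)]; region rows[4,8) x cols[0,2) = 4x2
Op 4 cut(2, 1): punch at orig (6,1); cuts so far [(4, 1), (6, 1)]; region rows[4,8) x cols[0,2) = 4x2
Op 5 cut(2, 0): punch at orig (6,0); cuts so far [(4, 1), (6, 0), (6, 1)]; region rows[4,8) x cols[0,2) = 4x2
Op 6 cut(1, 0): punch at orig (5,0); cuts so far [(4, 1), (5, 0), (6, 0), (6, 1)]; region rows[4,8) x cols[0,2) = 4x2
Unfold 1 (reflect across v@2): 8 holes -> [(4, 1), (4, 2), (5, 0), (5, 3), (6, 0), (6, 1), (6, 2), (6, 3)]
Unfold 2 (reflect across h@4): 16 holes -> [(1, 0), (1, 1), (1, 2), (1, 3), (2, 0), (2, 3), (3, 1), (3, 2), (4, 1), (4, 2), (5, 0), (5, 3), (6, 0), (6, 1), (6, 2), (6, 3)]

Answer: 16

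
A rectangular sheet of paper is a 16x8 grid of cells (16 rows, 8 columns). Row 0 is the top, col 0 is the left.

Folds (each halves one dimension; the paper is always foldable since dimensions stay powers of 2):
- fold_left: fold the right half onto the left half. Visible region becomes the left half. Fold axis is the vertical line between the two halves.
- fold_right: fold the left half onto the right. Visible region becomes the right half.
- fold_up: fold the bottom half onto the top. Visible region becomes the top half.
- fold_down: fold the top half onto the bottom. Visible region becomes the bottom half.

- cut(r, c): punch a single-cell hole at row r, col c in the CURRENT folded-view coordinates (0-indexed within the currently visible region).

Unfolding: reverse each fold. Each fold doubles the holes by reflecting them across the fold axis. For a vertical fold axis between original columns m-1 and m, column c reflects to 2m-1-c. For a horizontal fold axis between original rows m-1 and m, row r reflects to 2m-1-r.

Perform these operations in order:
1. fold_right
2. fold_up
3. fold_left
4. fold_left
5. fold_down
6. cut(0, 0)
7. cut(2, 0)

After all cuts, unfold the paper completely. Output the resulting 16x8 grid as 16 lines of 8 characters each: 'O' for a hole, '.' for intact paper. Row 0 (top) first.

Op 1 fold_right: fold axis v@4; visible region now rows[0,16) x cols[4,8) = 16x4
Op 2 fold_up: fold axis h@8; visible region now rows[0,8) x cols[4,8) = 8x4
Op 3 fold_left: fold axis v@6; visible region now rows[0,8) x cols[4,6) = 8x2
Op 4 fold_left: fold axis v@5; visible region now rows[0,8) x cols[4,5) = 8x1
Op 5 fold_down: fold axis h@4; visible region now rows[4,8) x cols[4,5) = 4x1
Op 6 cut(0, 0): punch at orig (4,4); cuts so far [(4, 4)]; region rows[4,8) x cols[4,5) = 4x1
Op 7 cut(2, 0): punch at orig (6,4); cuts so far [(4, 4), (6, 4)]; region rows[4,8) x cols[4,5) = 4x1
Unfold 1 (reflect across h@4): 4 holes -> [(1, 4), (3, 4), (4, 4), (6, 4)]
Unfold 2 (reflect across v@5): 8 holes -> [(1, 4), (1, 5), (3, 4), (3, 5), (4, 4), (4, 5), (6, 4), (6, 5)]
Unfold 3 (reflect across v@6): 16 holes -> [(1, 4), (1, 5), (1, 6), (1, 7), (3, 4), (3, 5), (3, 6), (3, 7), (4, 4), (4, 5), (4, 6), (4, 7), (6, 4), (6, 5), (6, 6), (6, 7)]
Unfold 4 (reflect across h@8): 32 holes -> [(1, 4), (1, 5), (1, 6), (1, 7), (3, 4), (3, 5), (3, 6), (3, 7), (4, 4), (4, 5), (4, 6), (4, 7), (6, 4), (6, 5), (6, 6), (6, 7), (9, 4), (9, 5), (9, 6), (9, 7), (11, 4), (11, 5), (11, 6), (11, 7), (12, 4), (12, 5), (12, 6), (12, 7), (14, 4), (14, 5), (14, 6), (14, 7)]
Unfold 5 (reflect across v@4): 64 holes -> [(1, 0), (1, 1), (1, 2), (1, 3), (1, 4), (1, 5), (1, 6), (1, 7), (3, 0), (3, 1), (3, 2), (3, 3), (3, 4), (3, 5), (3, 6), (3, 7), (4, 0), (4, 1), (4, 2), (4, 3), (4, 4), (4, 5), (4, 6), (4, 7), (6, 0), (6, 1), (6, 2), (6, 3), (6, 4), (6, 5), (6, 6), (6, 7), (9, 0), (9, 1), (9, 2), (9, 3), (9, 4), (9, 5), (9, 6), (9, 7), (11, 0), (11, 1), (11, 2), (11, 3), (11, 4), (11, 5), (11, 6), (11, 7), (12, 0), (12, 1), (12, 2), (12, 3), (12, 4), (12, 5), (12, 6), (12, 7), (14, 0), (14, 1), (14, 2), (14, 3), (14, 4), (14, 5), (14, 6), (14, 7)]

Answer: ........
OOOOOOOO
........
OOOOOOOO
OOOOOOOO
........
OOOOOOOO
........
........
OOOOOOOO
........
OOOOOOOO
OOOOOOOO
........
OOOOOOOO
........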